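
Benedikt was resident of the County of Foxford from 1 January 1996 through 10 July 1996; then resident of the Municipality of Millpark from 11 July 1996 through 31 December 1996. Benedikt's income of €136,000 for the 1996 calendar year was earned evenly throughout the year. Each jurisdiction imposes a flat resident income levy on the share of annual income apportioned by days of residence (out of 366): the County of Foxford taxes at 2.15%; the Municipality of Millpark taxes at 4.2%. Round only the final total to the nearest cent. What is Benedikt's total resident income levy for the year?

The County of Foxford, 1 January – 10 July 1996: 192 days → €136,000 × 2.15% × 192/366 = €1,533.9016
The Municipality of Millpark, 11 July – 31 December 1996: 174 days → €136,000 × 4.2% × 174/366 = €2,715.5410
Total = €4,249.4426

€4,249.44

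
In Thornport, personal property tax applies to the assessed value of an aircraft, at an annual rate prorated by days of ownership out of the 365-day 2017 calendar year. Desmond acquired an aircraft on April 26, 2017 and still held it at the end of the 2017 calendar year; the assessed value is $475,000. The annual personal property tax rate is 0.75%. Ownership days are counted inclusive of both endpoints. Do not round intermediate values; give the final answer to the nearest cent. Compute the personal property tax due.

Days held (April 26 – December 31, 2017): 250 out of 365
Tax = $475,000 × 0.75% × 250/365 = $2,440.0685

$2,440.07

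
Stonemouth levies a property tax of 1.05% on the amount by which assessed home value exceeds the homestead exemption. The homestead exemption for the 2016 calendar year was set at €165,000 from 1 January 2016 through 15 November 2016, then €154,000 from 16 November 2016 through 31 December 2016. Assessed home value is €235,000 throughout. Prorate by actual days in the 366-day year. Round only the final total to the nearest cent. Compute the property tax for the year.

€749.52

1 January – 15 November 2016: 320 days, exemption €165,000 → (€235,000 − €165,000) × 1.05% × 320/366 = €642.6230
16 November – 31 December 2016: 46 days, exemption €154,000 → (€235,000 − €154,000) × 1.05% × 46/366 = €106.8934
Total = €749.5164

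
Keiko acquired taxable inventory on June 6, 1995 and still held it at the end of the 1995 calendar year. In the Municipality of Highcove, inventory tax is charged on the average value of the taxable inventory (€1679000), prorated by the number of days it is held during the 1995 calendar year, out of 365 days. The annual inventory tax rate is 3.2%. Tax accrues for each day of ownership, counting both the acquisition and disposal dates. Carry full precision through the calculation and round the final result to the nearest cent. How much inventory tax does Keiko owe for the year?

Days held (June 6 – December 31, 1995): 209 out of 365
Tax = €1679000 × 3.2% × 209/365 = €30764.8000

€30764.80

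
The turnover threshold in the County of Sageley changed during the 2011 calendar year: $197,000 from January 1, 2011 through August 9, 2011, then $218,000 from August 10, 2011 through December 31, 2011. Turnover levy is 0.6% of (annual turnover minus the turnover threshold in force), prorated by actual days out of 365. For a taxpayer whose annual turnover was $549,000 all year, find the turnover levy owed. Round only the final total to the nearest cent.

$2,062.29

January 1 – August 9, 2011: 221 days, exemption $197,000 → ($549,000 − $197,000) × 0.6% × 221/365 = $1,278.7726
August 10 – December 31, 2011: 144 days, exemption $218,000 → ($549,000 − $218,000) × 0.6% × 144/365 = $783.5178
Total = $2,062.2904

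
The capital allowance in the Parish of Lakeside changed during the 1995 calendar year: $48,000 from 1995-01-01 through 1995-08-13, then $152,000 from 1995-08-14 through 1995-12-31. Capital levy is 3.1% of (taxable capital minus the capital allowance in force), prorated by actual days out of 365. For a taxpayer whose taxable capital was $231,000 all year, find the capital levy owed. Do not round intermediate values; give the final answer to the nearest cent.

1995-01-01 to 1995-08-13: 225 days, exemption $48,000 → ($231,000 − $48,000) × 3.1% × 225/365 = $3,497.0548
1995-08-14 to 1995-12-31: 140 days, exemption $152,000 → ($231,000 − $152,000) × 3.1% × 140/365 = $939.3425
Total = $4,436.3973

$4,436.40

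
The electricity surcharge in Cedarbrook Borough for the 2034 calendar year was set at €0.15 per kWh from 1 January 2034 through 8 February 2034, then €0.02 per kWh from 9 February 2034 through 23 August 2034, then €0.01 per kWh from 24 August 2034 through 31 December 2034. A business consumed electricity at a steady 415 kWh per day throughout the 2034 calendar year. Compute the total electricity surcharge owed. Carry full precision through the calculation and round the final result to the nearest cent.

1 January – 8 February 2034: 39 days × 415 kWh/day = 16,185 kWh at €0.15/kWh → €2,427.75
9 February – 23 August 2034: 196 days × 415 kWh/day = 81,340 kWh at €0.02/kWh → €1,626.80
24 August – 31 December 2034: 130 days × 415 kWh/day = 53,950 kWh at €0.01/kWh → €539.50

€4,594.05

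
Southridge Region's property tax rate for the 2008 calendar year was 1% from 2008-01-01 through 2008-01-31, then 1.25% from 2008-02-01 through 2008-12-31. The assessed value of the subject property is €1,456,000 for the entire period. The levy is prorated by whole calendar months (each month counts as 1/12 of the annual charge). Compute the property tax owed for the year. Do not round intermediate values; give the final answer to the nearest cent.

2008-01-01 to 2008-01-31: 1 month at 1% → €1,456,000 × 1% × 1/12 = €1,213.3333
2008-02-01 to 2008-12-31: 11 months at 1.25% → €1,456,000 × 1.25% × 11/12 = €16,683.3333
Total = €17,896.6667

€17,896.67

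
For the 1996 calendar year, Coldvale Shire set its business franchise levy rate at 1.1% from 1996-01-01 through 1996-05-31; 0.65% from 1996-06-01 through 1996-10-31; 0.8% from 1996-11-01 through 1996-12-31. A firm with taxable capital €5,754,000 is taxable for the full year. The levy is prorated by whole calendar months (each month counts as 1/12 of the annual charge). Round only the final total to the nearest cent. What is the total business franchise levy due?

1996-01-01 to 1996-05-31: 5 months at 1.1% → €5,754,000 × 1.1% × 5/12 = €26,372.5000
1996-06-01 to 1996-10-31: 5 months at 0.65% → €5,754,000 × 0.65% × 5/12 = €15,583.7500
1996-11-01 to 1996-12-31: 2 months at 0.8% → €5,754,000 × 0.8% × 2/12 = €7,672.0000
Total = €49,628.2500

€49,628.25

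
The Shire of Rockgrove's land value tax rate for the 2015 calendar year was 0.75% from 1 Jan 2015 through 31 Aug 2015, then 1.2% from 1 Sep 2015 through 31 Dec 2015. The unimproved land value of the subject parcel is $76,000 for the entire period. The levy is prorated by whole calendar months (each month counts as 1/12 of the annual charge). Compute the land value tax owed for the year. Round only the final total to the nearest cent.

1 Jan – 31 Aug 2015: 8 months at 0.75% → $76,000 × 0.75% × 8/12 = $380.0000
1 Sep – 31 Dec 2015: 4 months at 1.2% → $76,000 × 1.2% × 4/12 = $304.0000
Total = $684.0000

$684.00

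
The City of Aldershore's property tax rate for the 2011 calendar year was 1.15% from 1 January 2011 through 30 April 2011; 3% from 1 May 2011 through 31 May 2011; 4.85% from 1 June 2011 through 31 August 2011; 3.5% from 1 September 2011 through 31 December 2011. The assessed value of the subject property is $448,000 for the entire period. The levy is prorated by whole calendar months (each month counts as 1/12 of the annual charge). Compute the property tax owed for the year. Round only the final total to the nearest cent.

$13,496.00

1 January – 30 April 2011: 4 months at 1.15% → $448,000 × 1.15% × 4/12 = $1,717.3333
1 May – 31 May 2011: 1 month at 3% → $448,000 × 3% × 1/12 = $1,120.0000
1 June – 31 August 2011: 3 months at 4.85% → $448,000 × 4.85% × 3/12 = $5,432.0000
1 September – 31 December 2011: 4 months at 3.5% → $448,000 × 3.5% × 4/12 = $5,226.6667
Total = $13,496.0000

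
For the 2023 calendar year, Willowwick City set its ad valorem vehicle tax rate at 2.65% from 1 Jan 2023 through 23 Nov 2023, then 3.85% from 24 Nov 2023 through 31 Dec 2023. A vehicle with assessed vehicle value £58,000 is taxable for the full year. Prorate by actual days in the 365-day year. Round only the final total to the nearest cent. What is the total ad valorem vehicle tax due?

1 Jan – 23 Nov 2023: 327 days at 2.65% → £58,000 × 2.65% × 327/365 = £1,376.9836
24 Nov – 31 Dec 2023: 38 days at 3.85% → £58,000 × 3.85% × 38/365 = £232.4767
Total = £1,609.4603

£1,609.46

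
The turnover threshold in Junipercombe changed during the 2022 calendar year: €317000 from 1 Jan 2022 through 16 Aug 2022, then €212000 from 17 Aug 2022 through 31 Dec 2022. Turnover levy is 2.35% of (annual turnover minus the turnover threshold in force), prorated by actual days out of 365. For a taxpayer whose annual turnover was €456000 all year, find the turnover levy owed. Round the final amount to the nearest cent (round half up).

€4192.66

1 Jan – 16 Aug 2022: 228 days, exemption €317000 → (€456000 − €317000) × 2.35% × 228/365 = €2040.4438
17 Aug – 31 Dec 2022: 137 days, exemption €212000 → (€456000 − €212000) × 2.35% × 137/365 = €2152.2137
Total = €4192.6575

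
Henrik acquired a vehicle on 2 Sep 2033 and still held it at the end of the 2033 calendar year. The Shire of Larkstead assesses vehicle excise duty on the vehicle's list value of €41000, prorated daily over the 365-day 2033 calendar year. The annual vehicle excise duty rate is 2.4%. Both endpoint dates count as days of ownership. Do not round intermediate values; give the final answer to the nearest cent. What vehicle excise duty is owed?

Days held (2 Sep – 31 Dec 2033): 121 out of 365
Tax = €41000 × 2.4% × 121/365 = €326.2027

€326.20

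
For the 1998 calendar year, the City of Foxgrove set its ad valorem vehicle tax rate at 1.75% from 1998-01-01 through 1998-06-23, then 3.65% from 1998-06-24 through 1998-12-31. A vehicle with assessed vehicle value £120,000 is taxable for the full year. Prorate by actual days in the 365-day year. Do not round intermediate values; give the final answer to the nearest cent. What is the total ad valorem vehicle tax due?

£3,293.10

1998-01-01 to 1998-06-23: 174 days at 1.75% → £120,000 × 1.75% × 174/365 = £1,001.0959
1998-06-24 to 1998-12-31: 191 days at 3.65% → £120,000 × 3.65% × 191/365 = £2,292.0000
Total = £3,293.0959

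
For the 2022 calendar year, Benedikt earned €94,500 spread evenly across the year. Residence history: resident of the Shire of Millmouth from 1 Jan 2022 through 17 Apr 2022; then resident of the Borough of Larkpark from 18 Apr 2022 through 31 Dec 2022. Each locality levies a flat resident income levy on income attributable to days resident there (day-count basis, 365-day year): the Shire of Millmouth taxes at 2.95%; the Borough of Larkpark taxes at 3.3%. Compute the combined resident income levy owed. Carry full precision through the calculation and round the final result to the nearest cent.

The Shire of Millmouth, 1 Jan – 17 Apr 2022: 107 days → €94,500 × 2.95% × 107/365 = €817.2308
The Borough of Larkpark, 18 Apr – 31 Dec 2022: 258 days → €94,500 × 3.3% × 258/365 = €2,204.3096
Total = €3,021.5404

€3,021.54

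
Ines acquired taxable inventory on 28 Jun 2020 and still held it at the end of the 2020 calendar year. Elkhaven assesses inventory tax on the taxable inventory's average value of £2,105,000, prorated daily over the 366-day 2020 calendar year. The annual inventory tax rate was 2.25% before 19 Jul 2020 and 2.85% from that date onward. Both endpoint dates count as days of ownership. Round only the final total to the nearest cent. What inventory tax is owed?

£29,927.23

28 Jun – 18 Jul 2020: 21 days at 2.25% → £2,105,000 × 2.25% × 21/366 = £2,717.5205
19 Jul – 31 Dec 2020: 166 days at 2.85% → £2,105,000 × 2.85% × 166/366 = £27,209.7131
Total = £29,927.2336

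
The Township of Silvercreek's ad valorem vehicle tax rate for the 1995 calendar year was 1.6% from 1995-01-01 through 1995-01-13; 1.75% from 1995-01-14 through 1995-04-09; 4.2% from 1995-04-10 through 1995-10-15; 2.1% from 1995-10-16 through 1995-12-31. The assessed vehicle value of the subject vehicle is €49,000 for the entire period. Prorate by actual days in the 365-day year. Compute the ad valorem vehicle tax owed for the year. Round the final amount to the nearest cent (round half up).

1995-01-01 to 1995-01-13: 13 days at 1.6% → €49,000 × 1.6% × 13/365 = €27.9233
1995-01-14 to 1995-04-09: 86 days at 1.75% → €49,000 × 1.75% × 86/365 = €202.0411
1995-04-10 to 1995-10-15: 189 days at 4.2% → €49,000 × 4.2% × 189/365 = €1,065.6493
1995-10-16 to 1995-12-31: 77 days at 2.1% → €49,000 × 2.1% × 77/365 = €217.0767
Total = €1,512.6904

€1,512.69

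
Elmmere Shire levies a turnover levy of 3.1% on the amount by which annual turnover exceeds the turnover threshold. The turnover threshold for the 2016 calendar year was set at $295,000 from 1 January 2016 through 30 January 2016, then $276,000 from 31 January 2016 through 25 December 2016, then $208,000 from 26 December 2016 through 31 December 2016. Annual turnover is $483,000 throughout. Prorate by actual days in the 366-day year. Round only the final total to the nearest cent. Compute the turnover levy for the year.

$6,403.28

1 January – 30 January 2016: 30 days, exemption $295,000 → ($483,000 − $295,000) × 3.1% × 30/366 = $477.7049
31 January – 25 December 2016: 330 days, exemption $276,000 → ($483,000 − $276,000) × 3.1% × 330/366 = $5,785.8197
26 December – 31 December 2016: 6 days, exemption $208,000 → ($483,000 − $208,000) × 3.1% × 6/366 = $139.7541
Total = $6,403.2787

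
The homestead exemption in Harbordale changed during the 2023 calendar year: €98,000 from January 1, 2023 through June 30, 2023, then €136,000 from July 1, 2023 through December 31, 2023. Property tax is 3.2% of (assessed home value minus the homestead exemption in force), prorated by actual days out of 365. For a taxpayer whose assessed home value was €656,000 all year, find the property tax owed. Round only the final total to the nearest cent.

€17,243.00

January 1 – June 30, 2023: 181 days, exemption €98,000 → (€656,000 − €98,000) × 3.2% × 181/365 = €8,854.6192
July 1 – December 31, 2023: 184 days, exemption €136,000 → (€656,000 − €136,000) × 3.2% × 184/365 = €8,388.3836
Total = €17,243.0027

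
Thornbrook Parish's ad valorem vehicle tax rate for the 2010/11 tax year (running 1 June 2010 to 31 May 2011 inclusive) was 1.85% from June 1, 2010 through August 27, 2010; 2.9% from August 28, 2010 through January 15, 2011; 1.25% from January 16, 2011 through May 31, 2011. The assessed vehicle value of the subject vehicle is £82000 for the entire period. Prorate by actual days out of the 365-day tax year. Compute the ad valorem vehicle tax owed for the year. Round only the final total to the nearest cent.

June 1 – August 27, 2010: 88 days at 1.85% → £82000 × 1.85% × 88/365 = £365.7425
August 28, 2010 – January 15, 2011: 141 days at 2.9% → £82000 × 2.9% × 141/365 = £918.6247
January 16 – May 31, 2011: 136 days at 1.25% → £82000 × 1.25% × 136/365 = £381.9178
Total = £1666.2849

£1666.28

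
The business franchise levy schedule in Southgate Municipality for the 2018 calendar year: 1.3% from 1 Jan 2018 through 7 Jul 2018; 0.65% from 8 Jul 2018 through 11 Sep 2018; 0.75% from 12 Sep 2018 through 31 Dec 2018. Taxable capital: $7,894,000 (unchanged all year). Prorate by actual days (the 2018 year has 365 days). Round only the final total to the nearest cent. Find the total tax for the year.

1 Jan – 7 Jul 2018: 188 days at 1.3% → $7,894,000 × 1.3% × 188/365 = $52,857.3589
8 Jul – 11 Sep 2018: 66 days at 0.65% → $7,894,000 × 0.65% × 66/365 = $9,278.1534
12 Sep – 31 Dec 2018: 111 days at 0.75% → $7,894,000 × 0.75% × 111/365 = $18,004.8082
Total = $80,140.3205

$80,140.32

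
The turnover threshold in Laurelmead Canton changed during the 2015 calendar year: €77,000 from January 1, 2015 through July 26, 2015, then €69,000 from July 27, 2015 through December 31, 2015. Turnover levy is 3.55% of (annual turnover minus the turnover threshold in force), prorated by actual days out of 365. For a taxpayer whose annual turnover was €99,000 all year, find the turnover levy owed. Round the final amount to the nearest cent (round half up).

January 1 – July 26, 2015: 207 days, exemption €77,000 → (€99,000 − €77,000) × 3.55% × 207/365 = €442.9233
July 27 – December 31, 2015: 158 days, exemption €69,000 → (€99,000 − €69,000) × 3.55% × 158/365 = €461.0137
Total = €903.9370

€903.94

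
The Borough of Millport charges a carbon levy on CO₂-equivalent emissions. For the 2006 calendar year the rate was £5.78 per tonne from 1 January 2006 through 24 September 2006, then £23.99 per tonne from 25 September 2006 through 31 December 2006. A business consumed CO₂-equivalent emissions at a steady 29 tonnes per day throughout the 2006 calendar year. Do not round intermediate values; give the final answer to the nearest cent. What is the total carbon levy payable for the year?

1 January – 24 September 2006: 267 days × 29 tonnes/day = 7,743 tonnes at £5.78/tonne → £44754.54
25 September – 31 December 2006: 98 days × 29 tonnes/day = 2,842 tonnes at £23.99/tonne → £68179.58

£112934.12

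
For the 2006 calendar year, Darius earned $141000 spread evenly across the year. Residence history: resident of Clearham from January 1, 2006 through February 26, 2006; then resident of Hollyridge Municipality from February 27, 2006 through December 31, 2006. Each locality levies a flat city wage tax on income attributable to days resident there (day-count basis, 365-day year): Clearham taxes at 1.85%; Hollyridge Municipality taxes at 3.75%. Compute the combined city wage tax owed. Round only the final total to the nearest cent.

$4869.14

Clearham, January 1 – February 26, 2006: 57 days → $141000 × 1.85% × 57/365 = $407.3548
Hollyridge Municipality, February 27 – December 31, 2006: 308 days → $141000 × 3.75% × 308/365 = $4461.7808
Total = $4869.1356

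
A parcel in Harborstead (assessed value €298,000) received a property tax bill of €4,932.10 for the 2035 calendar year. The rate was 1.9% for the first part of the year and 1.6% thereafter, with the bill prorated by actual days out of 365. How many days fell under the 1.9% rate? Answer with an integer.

67 days

Let d = days at the first rate; then 365 − d days at the second rate.
€298,000 × [1.9%·d + 1.6%·(365−d)] / 365 = €4,932.10
Solving gives d = 67, so the new rate took effect on 9 March 2035.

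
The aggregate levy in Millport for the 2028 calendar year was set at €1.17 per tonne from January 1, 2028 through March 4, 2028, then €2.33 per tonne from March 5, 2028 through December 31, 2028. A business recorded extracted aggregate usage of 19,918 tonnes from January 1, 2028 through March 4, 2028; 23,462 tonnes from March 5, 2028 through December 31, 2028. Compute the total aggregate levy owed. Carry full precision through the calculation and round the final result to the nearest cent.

January 1 – March 4, 2028: 19,918 tonnes at €1.17/tonne → €23,304.06
March 5 – December 31, 2028: 23,462 tonnes at €2.33/tonne → €54,666.46

€77,970.52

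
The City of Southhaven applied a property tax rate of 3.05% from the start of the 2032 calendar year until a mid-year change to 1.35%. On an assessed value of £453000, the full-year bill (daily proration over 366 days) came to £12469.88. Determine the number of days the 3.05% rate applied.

Let d = days at the first rate; then 366 − d days at the second rate.
£453000 × [3.05%·d + 1.35%·(366−d)] / 366 = £12469.88
Solving gives d = 302, so the new rate took effect on 29 October 2032.

302 days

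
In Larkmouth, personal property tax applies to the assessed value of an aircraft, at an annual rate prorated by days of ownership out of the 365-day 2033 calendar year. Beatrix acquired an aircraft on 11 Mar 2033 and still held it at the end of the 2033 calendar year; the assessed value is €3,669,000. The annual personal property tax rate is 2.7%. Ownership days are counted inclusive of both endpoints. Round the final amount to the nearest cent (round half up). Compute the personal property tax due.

€80,336.02

Days held (11 Mar – 31 Dec 2033): 296 out of 365
Tax = €3,669,000 × 2.7% × 296/365 = €80,336.0219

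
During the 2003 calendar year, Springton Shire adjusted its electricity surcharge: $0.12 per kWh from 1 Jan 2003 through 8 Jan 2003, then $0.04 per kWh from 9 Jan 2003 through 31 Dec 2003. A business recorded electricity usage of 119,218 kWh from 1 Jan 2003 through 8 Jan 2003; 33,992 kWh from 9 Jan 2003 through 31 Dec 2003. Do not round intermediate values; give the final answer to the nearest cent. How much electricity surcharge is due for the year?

$15,665.84

1 Jan – 8 Jan 2003: 119,218 kWh at $0.12/kWh → $14,306.16
9 Jan – 31 Dec 2003: 33,992 kWh at $0.04/kWh → $1,359.68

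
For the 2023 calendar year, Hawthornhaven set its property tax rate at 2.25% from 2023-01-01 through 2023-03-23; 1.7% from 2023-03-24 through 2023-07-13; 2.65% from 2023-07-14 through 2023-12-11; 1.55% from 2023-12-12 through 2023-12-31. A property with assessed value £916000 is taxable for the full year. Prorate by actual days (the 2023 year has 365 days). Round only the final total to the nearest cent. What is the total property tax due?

£20228.54

2023-01-01 to 2023-03-23: 82 days at 2.25% → £916000 × 2.25% × 82/365 = £4630.1918
2023-03-24 to 2023-07-13: 112 days at 1.7% → £916000 × 1.7% × 112/365 = £4778.2575
2023-07-14 to 2023-12-11: 151 days at 2.65% → £916000 × 2.65% × 151/365 = £10042.1205
2023-12-12 to 2023-12-31: 20 days at 1.55% → £916000 × 1.55% × 20/365 = £777.9726
Total = £20228.5425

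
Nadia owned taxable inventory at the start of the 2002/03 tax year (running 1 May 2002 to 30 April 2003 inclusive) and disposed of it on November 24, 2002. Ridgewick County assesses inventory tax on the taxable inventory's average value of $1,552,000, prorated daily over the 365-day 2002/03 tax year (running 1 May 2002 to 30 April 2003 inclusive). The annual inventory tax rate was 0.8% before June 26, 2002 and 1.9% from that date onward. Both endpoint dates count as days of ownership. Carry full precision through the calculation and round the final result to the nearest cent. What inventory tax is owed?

$14,184.85

May 1 – June 25, 2002: 56 days at 0.8% → $1,552,000 × 0.8% × 56/365 = $1,904.9205
June 26 – November 24, 2002: 152 days at 1.9% → $1,552,000 × 1.9% × 152/365 = $12,279.9342
Total = $14,184.8548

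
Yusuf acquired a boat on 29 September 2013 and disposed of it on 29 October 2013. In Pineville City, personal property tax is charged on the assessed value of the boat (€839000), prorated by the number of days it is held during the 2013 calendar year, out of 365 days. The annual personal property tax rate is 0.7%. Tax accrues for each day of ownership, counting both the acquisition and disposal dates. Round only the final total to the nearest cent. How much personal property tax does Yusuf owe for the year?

Days held (29 September – 29 October 2013): 31 out of 365
Tax = €839000 × 0.7% × 31/365 = €498.8027

€498.80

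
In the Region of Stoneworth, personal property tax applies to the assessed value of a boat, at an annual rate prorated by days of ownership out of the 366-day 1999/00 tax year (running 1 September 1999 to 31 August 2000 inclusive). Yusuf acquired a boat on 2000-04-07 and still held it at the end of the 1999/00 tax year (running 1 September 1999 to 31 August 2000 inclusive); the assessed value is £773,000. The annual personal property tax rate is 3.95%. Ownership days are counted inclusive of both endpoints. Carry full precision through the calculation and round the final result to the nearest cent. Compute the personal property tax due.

Days held (2000-04-07 to 2000-08-31): 147 out of 366
Tax = £773,000 × 3.95% × 147/366 = £12,263.4549

£12,263.45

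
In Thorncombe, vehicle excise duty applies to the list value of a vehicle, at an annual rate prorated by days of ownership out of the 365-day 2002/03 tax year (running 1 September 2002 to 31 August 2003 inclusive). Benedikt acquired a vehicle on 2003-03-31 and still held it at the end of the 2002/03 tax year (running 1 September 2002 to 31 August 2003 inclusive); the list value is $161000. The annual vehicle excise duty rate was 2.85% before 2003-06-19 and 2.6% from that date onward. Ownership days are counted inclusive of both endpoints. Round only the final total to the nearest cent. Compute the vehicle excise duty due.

$1854.37

2003-03-31 to 2003-06-18: 80 days at 2.85% → $161000 × 2.85% × 80/365 = $1005.6986
2003-06-19 to 2003-08-31: 74 days at 2.6% → $161000 × 2.6% × 74/365 = $848.6685
Total = $1854.3671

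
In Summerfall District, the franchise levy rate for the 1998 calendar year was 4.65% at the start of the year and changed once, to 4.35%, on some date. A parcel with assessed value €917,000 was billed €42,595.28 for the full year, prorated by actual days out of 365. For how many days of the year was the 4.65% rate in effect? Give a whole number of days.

Let d = days at the first rate; then 365 − d days at the second rate.
€917,000 × [4.65%·d + 4.35%·(365−d)] / 365 = €42,595.28
Solving gives d = 359, so the new rate took effect on December 26, 1998.

359 days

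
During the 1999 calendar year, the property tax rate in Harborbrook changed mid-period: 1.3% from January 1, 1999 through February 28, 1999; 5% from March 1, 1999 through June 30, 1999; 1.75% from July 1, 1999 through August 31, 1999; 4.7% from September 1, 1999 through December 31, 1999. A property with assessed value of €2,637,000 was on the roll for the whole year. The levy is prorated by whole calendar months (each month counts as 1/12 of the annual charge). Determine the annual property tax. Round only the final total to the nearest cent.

€98,667.75

January 1 – February 28, 1999: 2 months at 1.3% → €2,637,000 × 1.3% × 2/12 = €5,713.5000
March 1 – June 30, 1999: 4 months at 5% → €2,637,000 × 5% × 4/12 = €43,950.0000
July 1 – August 31, 1999: 2 months at 1.75% → €2,637,000 × 1.75% × 2/12 = €7,691.2500
September 1 – December 31, 1999: 4 months at 4.7% → €2,637,000 × 4.7% × 4/12 = €41,313.0000
Total = €98,667.7500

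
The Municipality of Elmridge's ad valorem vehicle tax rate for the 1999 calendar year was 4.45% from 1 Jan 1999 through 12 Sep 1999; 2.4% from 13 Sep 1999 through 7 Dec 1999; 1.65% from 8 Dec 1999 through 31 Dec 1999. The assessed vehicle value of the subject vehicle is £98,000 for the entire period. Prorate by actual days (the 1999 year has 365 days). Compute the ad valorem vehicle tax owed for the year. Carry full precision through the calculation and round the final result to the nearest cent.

£3,707.22

1 Jan – 12 Sep 1999: 255 days at 4.45% → £98,000 × 4.45% × 255/365 = £3,046.7260
13 Sep – 7 Dec 1999: 86 days at 2.4% → £98,000 × 2.4% × 86/365 = £554.1699
8 Dec – 31 Dec 1999: 24 days at 1.65% → £98,000 × 1.65% × 24/365 = £106.3233
Total = £3,707.2192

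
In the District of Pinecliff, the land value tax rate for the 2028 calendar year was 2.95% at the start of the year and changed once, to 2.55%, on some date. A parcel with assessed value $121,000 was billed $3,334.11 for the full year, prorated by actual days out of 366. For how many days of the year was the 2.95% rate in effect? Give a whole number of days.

Let d = days at the first rate; then 366 − d days at the second rate.
$121,000 × [2.95%·d + 2.55%·(366−d)] / 366 = $3,334.11
Solving gives d = 188, so the new rate took effect on July 7, 2028.

188 days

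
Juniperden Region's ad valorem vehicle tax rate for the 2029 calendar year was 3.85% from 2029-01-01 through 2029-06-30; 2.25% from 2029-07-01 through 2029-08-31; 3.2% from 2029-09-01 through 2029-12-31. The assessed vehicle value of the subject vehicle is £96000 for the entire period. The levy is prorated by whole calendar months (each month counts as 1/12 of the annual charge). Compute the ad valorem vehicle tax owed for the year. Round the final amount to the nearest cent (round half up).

£3232.00

2029-01-01 to 2029-06-30: 6 months at 3.85% → £96000 × 3.85% × 6/12 = £1848.0000
2029-07-01 to 2029-08-31: 2 months at 2.25% → £96000 × 2.25% × 2/12 = £360.0000
2029-09-01 to 2029-12-31: 4 months at 3.2% → £96000 × 3.2% × 4/12 = £1024.0000
Total = £3232.0000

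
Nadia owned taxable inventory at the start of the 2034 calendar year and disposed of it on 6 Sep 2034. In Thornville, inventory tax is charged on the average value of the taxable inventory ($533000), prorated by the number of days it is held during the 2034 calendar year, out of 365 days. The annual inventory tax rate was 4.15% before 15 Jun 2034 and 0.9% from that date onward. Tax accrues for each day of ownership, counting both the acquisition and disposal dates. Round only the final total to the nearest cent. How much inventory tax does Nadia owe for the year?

$11103.19

1 Jan – 14 Jun 2034: 165 days at 4.15% → $533000 × 4.15% × 165/365 = $9999.2260
15 Jun – 6 Sep 2034: 84 days at 0.9% → $533000 × 0.9% × 84/365 = $1103.9671
Total = $11103.1932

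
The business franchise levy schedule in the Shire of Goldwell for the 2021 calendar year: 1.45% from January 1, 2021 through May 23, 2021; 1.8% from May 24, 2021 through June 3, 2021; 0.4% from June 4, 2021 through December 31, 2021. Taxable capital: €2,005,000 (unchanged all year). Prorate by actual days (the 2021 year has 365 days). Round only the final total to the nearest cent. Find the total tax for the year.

€17,113.91

January 1 – May 23, 2021: 143 days at 1.45% → €2,005,000 × 1.45% × 143/365 = €11,390.0479
May 24 – June 3, 2021: 11 days at 1.8% → €2,005,000 × 1.8% × 11/365 = €1,087.6438
June 4 – December 31, 2021: 211 days at 0.4% → €2,005,000 × 0.4% × 211/365 = €4,636.2192
Total = €17,113.9110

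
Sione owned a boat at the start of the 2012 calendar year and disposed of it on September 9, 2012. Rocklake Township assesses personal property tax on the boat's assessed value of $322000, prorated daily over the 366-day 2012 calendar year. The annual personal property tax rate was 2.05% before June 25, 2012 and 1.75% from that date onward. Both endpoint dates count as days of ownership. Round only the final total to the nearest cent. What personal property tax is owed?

$4359.76

January 1 – June 24, 2012: 176 days at 2.05% → $322000 × 2.05% × 176/366 = $3174.2514
June 25 – September 9, 2012: 77 days at 1.75% → $322000 × 1.75% × 77/366 = $1185.5055
Total = $4359.7568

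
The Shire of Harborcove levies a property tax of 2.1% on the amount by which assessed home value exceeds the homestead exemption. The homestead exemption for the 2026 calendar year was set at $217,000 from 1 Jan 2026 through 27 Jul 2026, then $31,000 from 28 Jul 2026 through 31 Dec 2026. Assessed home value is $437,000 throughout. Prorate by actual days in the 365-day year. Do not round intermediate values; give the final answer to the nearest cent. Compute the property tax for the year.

1 Jan – 27 Jul 2026: 208 days, exemption $217,000 → ($437,000 − $217,000) × 2.1% × 208/365 = $2,632.7671
28 Jul – 31 Dec 2026: 157 days, exemption $31,000 → ($437,000 − $31,000) × 2.1% × 157/365 = $3,667.3479
Total = $6,300.1151

$6,300.12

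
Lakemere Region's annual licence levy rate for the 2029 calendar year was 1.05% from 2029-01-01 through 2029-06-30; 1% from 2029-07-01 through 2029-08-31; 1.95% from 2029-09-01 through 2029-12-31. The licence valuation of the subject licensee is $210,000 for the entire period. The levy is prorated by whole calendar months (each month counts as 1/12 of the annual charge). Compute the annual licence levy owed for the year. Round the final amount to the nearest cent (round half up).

2029-01-01 to 2029-06-30: 6 months at 1.05% → $210,000 × 1.05% × 6/12 = $1,102.5000
2029-07-01 to 2029-08-31: 2 months at 1% → $210,000 × 1% × 2/12 = $350.0000
2029-09-01 to 2029-12-31: 4 months at 1.95% → $210,000 × 1.95% × 4/12 = $1,365.0000
Total = $2,817.5000

$2,817.50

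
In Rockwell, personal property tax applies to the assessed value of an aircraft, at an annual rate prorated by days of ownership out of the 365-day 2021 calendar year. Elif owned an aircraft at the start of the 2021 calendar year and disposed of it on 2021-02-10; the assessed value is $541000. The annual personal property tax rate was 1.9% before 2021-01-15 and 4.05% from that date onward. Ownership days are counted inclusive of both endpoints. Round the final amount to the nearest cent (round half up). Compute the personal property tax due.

2021-01-01 to 2021-01-14: 14 days at 1.9% → $541000 × 1.9% × 14/365 = $394.2630
2021-01-15 to 2021-02-10: 27 days at 4.05% → $541000 × 4.05% × 27/365 = $1620.7767
Total = $2015.0397

$2015.04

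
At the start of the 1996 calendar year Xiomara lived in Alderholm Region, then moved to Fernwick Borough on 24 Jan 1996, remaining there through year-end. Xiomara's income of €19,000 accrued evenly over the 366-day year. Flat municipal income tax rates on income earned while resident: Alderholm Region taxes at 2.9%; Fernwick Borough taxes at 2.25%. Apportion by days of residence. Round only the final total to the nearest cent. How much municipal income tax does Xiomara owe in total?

Alderholm Region, 1 Jan – 23 Jan 1996: 23 days → €19,000 × 2.9% × 23/366 = €34.6257
Fernwick Borough, 24 Jan – 31 Dec 1996: 343 days → €19,000 × 2.25% × 343/366 = €400.6352
Total = €435.2609

€435.26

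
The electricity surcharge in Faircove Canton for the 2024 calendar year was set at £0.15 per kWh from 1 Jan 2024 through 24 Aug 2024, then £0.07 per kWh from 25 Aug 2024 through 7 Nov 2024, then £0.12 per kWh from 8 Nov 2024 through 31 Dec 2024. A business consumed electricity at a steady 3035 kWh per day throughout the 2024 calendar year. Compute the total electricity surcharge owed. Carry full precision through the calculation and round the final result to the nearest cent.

£143,494.80

1 Jan – 24 Aug 2024: 237 days × 3035 kWh/day = 719,295 kWh at £0.15/kWh → £107,894.25
25 Aug – 7 Nov 2024: 75 days × 3035 kWh/day = 227,625 kWh at £0.07/kWh → £15,933.75
8 Nov – 31 Dec 2024: 54 days × 3035 kWh/day = 163,890 kWh at £0.12/kWh → £19,666.80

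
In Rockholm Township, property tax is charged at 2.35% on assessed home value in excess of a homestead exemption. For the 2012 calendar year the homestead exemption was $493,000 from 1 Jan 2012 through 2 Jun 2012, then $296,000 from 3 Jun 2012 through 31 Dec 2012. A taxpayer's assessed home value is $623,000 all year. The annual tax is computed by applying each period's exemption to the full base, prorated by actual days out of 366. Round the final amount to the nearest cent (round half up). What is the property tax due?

1 Jan – 2 Jun 2012: 154 days, exemption $493,000 → ($623,000 − $493,000) × 2.35% × 154/366 = $1,285.4372
3 Jun – 31 Dec 2012: 212 days, exemption $296,000 → ($623,000 − $296,000) × 2.35% × 212/366 = $4,451.1311
Total = $5,736.5683

$5,736.57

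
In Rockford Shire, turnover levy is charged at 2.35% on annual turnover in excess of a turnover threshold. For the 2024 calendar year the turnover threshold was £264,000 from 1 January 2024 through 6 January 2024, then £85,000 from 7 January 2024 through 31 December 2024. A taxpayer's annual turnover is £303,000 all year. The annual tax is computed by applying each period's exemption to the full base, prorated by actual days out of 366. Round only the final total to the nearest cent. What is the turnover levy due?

£5,054.04

1 January – 6 January 2024: 6 days, exemption £264,000 → (£303,000 − £264,000) × 2.35% × 6/366 = £15.0246
7 January – 31 December 2024: 360 days, exemption £85,000 → (£303,000 − £85,000) × 2.35% × 360/366 = £5,039.0164
Total = £5,054.0410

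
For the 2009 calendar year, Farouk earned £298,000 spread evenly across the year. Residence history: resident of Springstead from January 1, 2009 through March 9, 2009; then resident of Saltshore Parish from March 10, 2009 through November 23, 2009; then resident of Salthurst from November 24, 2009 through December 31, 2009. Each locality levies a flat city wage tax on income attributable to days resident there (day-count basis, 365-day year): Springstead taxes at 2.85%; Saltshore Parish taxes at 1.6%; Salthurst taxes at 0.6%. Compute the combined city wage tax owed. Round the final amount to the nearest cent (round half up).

Springstead, January 1 – March 9, 2009: 68 days → £298,000 × 2.85% × 68/365 = £1,582.2575
Saltshore Parish, March 10 – November 23, 2009: 259 days → £298,000 × 1.6% × 259/365 = £3,383.3205
Salthurst, November 24 – December 31, 2009: 38 days → £298,000 × 0.6% × 38/365 = £186.1479
Total = £5,151.7260

£5,151.73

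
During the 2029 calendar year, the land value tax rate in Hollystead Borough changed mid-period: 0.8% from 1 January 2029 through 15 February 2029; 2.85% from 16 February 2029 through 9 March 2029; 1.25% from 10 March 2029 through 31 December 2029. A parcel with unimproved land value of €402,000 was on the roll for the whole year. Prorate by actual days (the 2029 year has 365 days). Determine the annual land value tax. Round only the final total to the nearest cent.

€5,184.70

1 January – 15 February 2029: 46 days at 0.8% → €402,000 × 0.8% × 46/365 = €405.3041
16 February – 9 March 2029: 22 days at 2.85% → €402,000 × 2.85% × 22/365 = €690.5589
10 March – 31 December 2029: 297 days at 1.25% → €402,000 × 1.25% × 297/365 = €4,088.8356
Total = €5,184.6986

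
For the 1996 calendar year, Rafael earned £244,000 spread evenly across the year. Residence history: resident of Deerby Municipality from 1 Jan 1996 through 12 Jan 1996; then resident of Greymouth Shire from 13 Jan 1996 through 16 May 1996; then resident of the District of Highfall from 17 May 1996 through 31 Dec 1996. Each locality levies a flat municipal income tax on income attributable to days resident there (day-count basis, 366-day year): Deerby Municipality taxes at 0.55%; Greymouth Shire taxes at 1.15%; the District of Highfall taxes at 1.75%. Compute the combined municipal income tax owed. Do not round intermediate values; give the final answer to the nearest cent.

£3,674.00

Deerby Municipality, 1 Jan – 12 Jan 1996: 12 days → £244,000 × 0.55% × 12/366 = £44.0000
Greymouth Shire, 13 Jan – 16 May 1996: 125 days → £244,000 × 1.15% × 125/366 = £958.3333
The District of Highfall, 17 May – 31 Dec 1996: 229 days → £244,000 × 1.75% × 229/366 = £2,671.6667
Total = £3,674.0000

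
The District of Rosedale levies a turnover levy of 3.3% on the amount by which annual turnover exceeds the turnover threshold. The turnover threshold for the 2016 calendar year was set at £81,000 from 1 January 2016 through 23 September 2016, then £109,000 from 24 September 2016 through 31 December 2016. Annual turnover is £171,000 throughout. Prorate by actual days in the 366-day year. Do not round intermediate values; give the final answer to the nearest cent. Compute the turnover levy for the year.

£2,720.07

1 January – 23 September 2016: 267 days, exemption £81,000 → (£171,000 − £81,000) × 3.3% × 267/366 = £2,166.6393
24 September – 31 December 2016: 99 days, exemption £109,000 → (£171,000 − £109,000) × 3.3% × 99/366 = £553.4262
Total = £2,720.0656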